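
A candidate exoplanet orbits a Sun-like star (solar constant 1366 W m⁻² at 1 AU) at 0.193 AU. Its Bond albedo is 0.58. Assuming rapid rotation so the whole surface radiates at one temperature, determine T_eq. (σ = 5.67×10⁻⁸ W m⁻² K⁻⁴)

T_eq ≈ 510 K

Flux at 0.193 AU: S = 1366/0.193² = 3.67×10⁴ W m⁻².
Energy balance: absorbed = emitted ⇒ πR²·S(1−A) = 4πR²·σT_eq⁴, so T_eq⁴ = S(1−A)/(4σ).
T_eq = [3.67×10⁴ × 0.42 / (4 × 5.67×10⁻⁸)]^(1/4) = (6.79×10¹⁰)^(1/4) = 510 K.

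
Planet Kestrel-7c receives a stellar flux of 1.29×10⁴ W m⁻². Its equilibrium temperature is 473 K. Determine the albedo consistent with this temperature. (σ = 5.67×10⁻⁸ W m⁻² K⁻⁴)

A ≈ 0.12

From T_eq⁴ = S(1−A)/(4σ): 1−A = 4σT_eq⁴/S.
1−A = 4 × 5.67×10⁻⁸ × (473)⁴ / 1.29×10⁴ = 0.880.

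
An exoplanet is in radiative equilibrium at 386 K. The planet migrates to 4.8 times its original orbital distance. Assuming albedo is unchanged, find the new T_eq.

T_eq ∝ L^(1/4) · d^(−1/2).
T′ = 386 / 4.8^(1/2) = 176 K.

T_eq ≈ 176 K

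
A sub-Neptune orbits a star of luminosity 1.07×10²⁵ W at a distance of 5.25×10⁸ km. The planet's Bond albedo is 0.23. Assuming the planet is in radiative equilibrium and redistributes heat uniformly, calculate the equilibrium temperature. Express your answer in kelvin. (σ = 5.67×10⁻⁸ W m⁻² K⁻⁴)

T_eq ≈ 56.9 K

d = 5.25×10⁸ km = 5.25×10¹¹ m.
Flux: S = L/(4πd²) = 1.07×10²⁵/(4π×(5.25×10¹¹)²) = 3.09 W m⁻².
Energy balance: absorbed = emitted ⇒ πR²·S(1−A) = 4πR²·σT_eq⁴, so T_eq⁴ = S(1−A)/(4σ).
T_eq = [3.09 × 0.77 / (4 × 5.67×10⁻⁸)]^(1/4) = (1.05×10⁷)^(1/4) = 56.9 K.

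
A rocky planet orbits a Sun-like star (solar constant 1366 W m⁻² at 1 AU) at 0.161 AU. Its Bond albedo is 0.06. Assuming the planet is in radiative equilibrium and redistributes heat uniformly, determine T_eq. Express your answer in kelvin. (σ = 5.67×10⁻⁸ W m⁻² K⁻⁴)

T_eq ≈ 684 K

Flux at 0.161 AU: S = 1366/0.161² = 5.27×10⁴ W m⁻².
Energy balance: absorbed = emitted ⇒ πR²·S(1−A) = 4πR²·σT_eq⁴, so T_eq⁴ = S(1−A)/(4σ).
T_eq = [5.27×10⁴ × 0.94 / (4 × 5.67×10⁻⁸)]^(1/4) = (2.18×10¹¹)^(1/4) = 684 K.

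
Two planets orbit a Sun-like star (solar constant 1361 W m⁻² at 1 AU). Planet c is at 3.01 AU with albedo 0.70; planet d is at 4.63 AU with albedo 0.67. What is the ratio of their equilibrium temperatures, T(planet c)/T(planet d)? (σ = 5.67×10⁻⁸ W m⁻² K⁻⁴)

T_eq = [S₀(1−A)/(4σd²)]^(1/4), so T ∝ (1−A)^(1/4) / √d.
T₁ = [1361×0.30/(4×5.67×10⁻⁸×3.01²)]^(1/4) = 118.73 K.
T₂ = [1361×0.33/(4×5.67×10⁻⁸×4.63²)]^(1/4) = 98.04 K.

T₁/T₂ ≈ 1.211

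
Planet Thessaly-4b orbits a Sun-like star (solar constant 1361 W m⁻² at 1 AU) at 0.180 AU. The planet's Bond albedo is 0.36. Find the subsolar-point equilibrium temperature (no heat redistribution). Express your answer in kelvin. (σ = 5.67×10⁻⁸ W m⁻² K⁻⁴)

Flux at 0.180 AU: S = 1361/0.180² = 4.20×10⁴ W m⁻².
At the subsolar point the surface absorbs S(1−A) and emits σT⁴ per unit area — no factor of 4, since only the local patch is in balance.
T = [4.20×10⁴ × 0.64 / 5.67×10⁻⁸]^(1/4) = (4.74×10¹¹)^(1/4) = 830 K.

T_ss ≈ 830 K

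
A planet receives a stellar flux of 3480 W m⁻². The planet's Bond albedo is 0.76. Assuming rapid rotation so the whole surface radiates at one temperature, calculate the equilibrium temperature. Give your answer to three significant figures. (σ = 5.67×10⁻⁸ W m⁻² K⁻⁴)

Energy balance: absorbed = emitted ⇒ πR²·S(1−A) = 4πR²·σT_eq⁴, so T_eq⁴ = S(1−A)/(4σ).
T_eq = [3480 × 0.24 / (4 × 5.67×10⁻⁸)]^(1/4) = (3.68×10⁹)^(1/4) = 246 K.

T_eq ≈ 246 K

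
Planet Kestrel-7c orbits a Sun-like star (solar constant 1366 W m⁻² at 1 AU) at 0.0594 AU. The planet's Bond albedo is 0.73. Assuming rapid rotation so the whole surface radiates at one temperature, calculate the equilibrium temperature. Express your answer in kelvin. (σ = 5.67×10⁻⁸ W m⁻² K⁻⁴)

Flux at 0.0594 AU: S = 1366/0.0594² = 3.87×10⁵ W m⁻².
Energy balance: absorbed = emitted ⇒ πR²·S(1−A) = 4πR²·σT_eq⁴, so T_eq⁴ = S(1−A)/(4σ).
T_eq = [3.87×10⁵ × 0.27 / (4 × 5.67×10⁻⁸)]^(1/4) = (4.61×10¹¹)^(1/4) = 824 K.

T_eq ≈ 824 K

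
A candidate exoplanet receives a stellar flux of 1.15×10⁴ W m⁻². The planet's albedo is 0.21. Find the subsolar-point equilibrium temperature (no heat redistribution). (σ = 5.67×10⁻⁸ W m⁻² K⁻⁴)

At the subsolar point the surface absorbs S(1−A) and emits σT⁴ per unit area — no factor of 4, since only the local patch is in balance.
T = [1.15×10⁴ × 0.79 / 5.67×10⁻⁸]^(1/4) = (1.60×10¹¹)^(1/4) = 633 K.

T_ss ≈ 633 K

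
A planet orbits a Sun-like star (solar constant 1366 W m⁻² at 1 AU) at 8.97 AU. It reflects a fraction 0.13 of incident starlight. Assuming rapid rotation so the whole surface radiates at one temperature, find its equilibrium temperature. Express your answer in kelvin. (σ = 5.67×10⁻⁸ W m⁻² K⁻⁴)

Flux at 8.97 AU: S = 1366/8.97² = 17.0 W m⁻².
Energy balance: absorbed = emitted ⇒ πR²·S(1−A) = 4πR²·σT_eq⁴, so T_eq⁴ = S(1−A)/(4σ).
T_eq = [17.0 × 0.87 / (4 × 5.67×10⁻⁸)]^(1/4) = (6.51×10⁷)^(1/4) = 89.8 K.

T_eq ≈ 89.8 K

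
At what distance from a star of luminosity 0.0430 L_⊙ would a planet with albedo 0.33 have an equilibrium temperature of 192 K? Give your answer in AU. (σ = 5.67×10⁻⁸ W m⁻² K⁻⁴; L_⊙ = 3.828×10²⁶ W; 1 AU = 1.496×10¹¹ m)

d ≈ 0.357 AU

L = 0.0430 × 3.828×10²⁶ = 1.65×10²⁵ W.
From T_eq⁴ = L(1−A)/(16πσd²): d = √[L(1−A)/(16πσT_eq⁴)].
d = √[1.65×10²⁵ × 0.67 / (16π × 5.67×10⁻⁸ × (192)⁴)] = 5.34×10¹⁰ m = 0.357 AU.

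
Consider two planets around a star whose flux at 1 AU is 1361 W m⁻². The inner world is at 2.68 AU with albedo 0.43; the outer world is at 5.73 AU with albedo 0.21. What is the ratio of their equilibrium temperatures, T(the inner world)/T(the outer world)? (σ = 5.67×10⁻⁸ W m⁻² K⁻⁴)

T₁/T₂ ≈ 1.348

T_eq = [S₀(1−A)/(4σd²)]^(1/4), so T ∝ (1−A)^(1/4) / √d.
T₁ = [1361×0.57/(4×5.67×10⁻⁸×2.68²)]^(1/4) = 147.73 K.
T₂ = [1361×0.79/(4×5.67×10⁻⁸×5.73²)]^(1/4) = 109.62 K.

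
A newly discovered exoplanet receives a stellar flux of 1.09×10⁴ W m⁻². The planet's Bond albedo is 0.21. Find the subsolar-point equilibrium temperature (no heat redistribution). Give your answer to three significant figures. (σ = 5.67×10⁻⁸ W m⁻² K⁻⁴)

T_ss ≈ 624 K

At the subsolar point the surface absorbs S(1−A) and emits σT⁴ per unit area — no factor of 4, since only the local patch is in balance.
T = [1.09×10⁴ × 0.79 / 5.67×10⁻⁸]^(1/4) = (1.52×10¹¹)^(1/4) = 624 K.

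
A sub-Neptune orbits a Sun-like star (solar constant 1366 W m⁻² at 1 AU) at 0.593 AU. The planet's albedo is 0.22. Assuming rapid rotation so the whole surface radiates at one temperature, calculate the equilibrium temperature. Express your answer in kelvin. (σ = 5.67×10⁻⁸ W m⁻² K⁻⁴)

T_eq ≈ 340 K

Flux at 0.593 AU: S = 1366/0.593² = 3880 W m⁻².
Energy balance: absorbed = emitted ⇒ πR²·S(1−A) = 4πR²·σT_eq⁴, so T_eq⁴ = S(1−A)/(4σ).
T_eq = [3880 × 0.78 / (4 × 5.67×10⁻⁸)]^(1/4) = (1.34×10¹⁰)^(1/4) = 340 K.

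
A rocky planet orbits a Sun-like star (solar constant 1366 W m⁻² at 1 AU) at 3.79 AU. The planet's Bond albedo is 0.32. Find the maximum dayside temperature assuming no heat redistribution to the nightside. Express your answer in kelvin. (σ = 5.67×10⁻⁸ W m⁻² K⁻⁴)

T_ss ≈ 184 K

Flux at 3.79 AU: S = 1366/3.79² = 95.1 W m⁻².
With no redistribution each surface element balances locally: S(1−A) = σT⁴.
T = [95.1 × 0.68 / 5.67×10⁻⁸]^(1/4) = (1.14×10⁹)^(1/4) = 184 K.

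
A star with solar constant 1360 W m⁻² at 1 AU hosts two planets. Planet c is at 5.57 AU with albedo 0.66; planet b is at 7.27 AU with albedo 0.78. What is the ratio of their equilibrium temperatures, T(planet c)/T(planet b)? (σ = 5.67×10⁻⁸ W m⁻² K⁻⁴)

T_eq = [S₀(1−A)/(4σd²)]^(1/4), so T ∝ (1−A)^(1/4) / √d.
T₁ = [1360×0.34/(4×5.67×10⁻⁸×5.57²)]^(1/4) = 90.04 K.
T₂ = [1360×0.22/(4×5.67×10⁻⁸×7.27²)]^(1/4) = 70.68 K.

T₁/T₂ ≈ 1.274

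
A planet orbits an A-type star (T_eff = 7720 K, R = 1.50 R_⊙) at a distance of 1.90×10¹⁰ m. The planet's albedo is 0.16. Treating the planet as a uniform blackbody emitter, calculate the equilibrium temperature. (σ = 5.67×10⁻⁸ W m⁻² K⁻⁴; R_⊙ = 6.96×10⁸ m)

R_⋆ = 1.50 × 6.96×10⁸ = 1.04×10⁹ m.
L = 4πR_⋆²σT_⋆⁴ = 4π(1.04×10⁹)² × 5.67×10⁻⁸ × (7720)⁴ = 2.76×10²⁷ W.
S = L/(4πd²) = 6.08×10⁵ W m⁻².
Energy balance: absorbed = emitted ⇒ πR²·S(1−A) = 4πR²·σT_eq⁴, so T_eq⁴ = S(1−A)/(4σ).
T_eq = [6.08×10⁵ × 0.84 / (4 × 5.67×10⁻⁸)]^(1/4) = (2.25×10¹²)^(1/4) = 1230 K.

T_eq ≈ 1230 K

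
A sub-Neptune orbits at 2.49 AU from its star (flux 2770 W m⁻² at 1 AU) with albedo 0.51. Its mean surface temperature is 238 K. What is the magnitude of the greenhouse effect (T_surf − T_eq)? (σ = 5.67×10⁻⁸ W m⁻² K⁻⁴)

S = 2770/2.49² = 446.8 W m⁻².
T_eq = [S(1−A)/(4σ)]^(1/4) = [446.8×0.49/(4×5.67×10⁻⁸)]^(1/4) = 176.3 K.
ΔT = T_surf − T_eq = 238 − 176.3.

ΔT ≈ 61.7 K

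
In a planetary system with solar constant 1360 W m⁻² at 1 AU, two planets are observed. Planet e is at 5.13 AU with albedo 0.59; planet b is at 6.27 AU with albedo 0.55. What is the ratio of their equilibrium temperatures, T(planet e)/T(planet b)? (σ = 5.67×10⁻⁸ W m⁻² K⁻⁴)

T_eq = [S₀(1−A)/(4σd²)]^(1/4), so T ∝ (1−A)^(1/4) / √d.
T₁ = [1360×0.41/(4×5.67×10⁻⁸×5.13²)]^(1/4) = 98.31 K.
T₂ = [1360×0.45/(4×5.67×10⁻⁸×6.27²)]^(1/4) = 91.02 K.

T₁/T₂ ≈ 1.080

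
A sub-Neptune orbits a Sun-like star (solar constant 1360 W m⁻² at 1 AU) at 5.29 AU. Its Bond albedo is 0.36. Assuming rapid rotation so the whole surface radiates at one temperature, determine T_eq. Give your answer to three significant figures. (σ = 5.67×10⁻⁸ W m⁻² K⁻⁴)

Flux at 5.29 AU: S = 1360/5.29² = 48.6 W m⁻².
Energy balance: absorbed = emitted ⇒ πR²·S(1−A) = 4πR²·σT_eq⁴, so T_eq⁴ = S(1−A)/(4σ).
T_eq = [48.6 × 0.64 / (4 × 5.67×10⁻⁸)]^(1/4) = (1.37×10⁸)^(1/4) = 108 K.

T_eq ≈ 108 K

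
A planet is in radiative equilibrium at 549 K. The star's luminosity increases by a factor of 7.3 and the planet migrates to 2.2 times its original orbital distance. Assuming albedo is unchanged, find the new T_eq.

T_eq ∝ L^(1/4) · d^(−1/2).
T′ = 549 × 7.3^(1/4) / 2.2^(1/2) = 608 K.

T_eq ≈ 608 K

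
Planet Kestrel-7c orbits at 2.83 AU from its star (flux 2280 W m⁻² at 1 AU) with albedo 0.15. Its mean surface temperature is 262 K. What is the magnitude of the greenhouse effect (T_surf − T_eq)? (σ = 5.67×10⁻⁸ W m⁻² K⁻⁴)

ΔT ≈ 81.3 K

S = 2280/2.83² = 284.7 W m⁻².
T_eq = [S(1−A)/(4σ)]^(1/4) = [284.7×0.85/(4×5.67×10⁻⁸)]^(1/4) = 180.7 K.
ΔT = T_surf − T_eq = 262 − 180.7.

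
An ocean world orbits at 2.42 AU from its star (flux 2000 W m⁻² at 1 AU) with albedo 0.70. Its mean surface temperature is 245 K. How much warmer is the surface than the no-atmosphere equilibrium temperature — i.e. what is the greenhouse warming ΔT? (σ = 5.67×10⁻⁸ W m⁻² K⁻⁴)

ΔT ≈ 99.2 K

S = 2000/2.42² = 341.5 W m⁻².
T_eq = [S(1−A)/(4σ)]^(1/4) = [341.5×0.30/(4×5.67×10⁻⁸)]^(1/4) = 145.8 K.
ΔT = T_surf − T_eq = 245 − 145.8.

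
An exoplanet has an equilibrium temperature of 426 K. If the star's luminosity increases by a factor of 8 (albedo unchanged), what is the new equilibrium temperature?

T_eq ∝ L^(1/4) · d^(−1/2).
T′ = 426 × 8^(1/4) = 716 K.

T_eq ≈ 716 K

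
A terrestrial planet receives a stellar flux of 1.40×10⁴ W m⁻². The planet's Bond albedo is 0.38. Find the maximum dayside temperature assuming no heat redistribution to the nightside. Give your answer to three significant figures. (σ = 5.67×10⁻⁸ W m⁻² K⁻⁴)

T_ss ≈ 626 K

With no redistribution each surface element balances locally: S(1−A) = σT⁴.
T = [1.40×10⁴ × 0.62 / 5.67×10⁻⁸]^(1/4) = (1.53×10¹¹)^(1/4) = 626 K.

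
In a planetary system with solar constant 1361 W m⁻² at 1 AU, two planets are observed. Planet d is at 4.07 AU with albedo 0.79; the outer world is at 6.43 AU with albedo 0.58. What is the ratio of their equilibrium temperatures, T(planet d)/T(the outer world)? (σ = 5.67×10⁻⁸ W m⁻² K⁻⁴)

T₁/T₂ ≈ 1.057

T_eq = [S₀(1−A)/(4σd²)]^(1/4), so T ∝ (1−A)^(1/4) / √d.
T₁ = [1361×0.21/(4×5.67×10⁻⁸×4.07²)]^(1/4) = 93.39 K.
T₂ = [1361×0.42/(4×5.67×10⁻⁸×6.43²)]^(1/4) = 88.36 K.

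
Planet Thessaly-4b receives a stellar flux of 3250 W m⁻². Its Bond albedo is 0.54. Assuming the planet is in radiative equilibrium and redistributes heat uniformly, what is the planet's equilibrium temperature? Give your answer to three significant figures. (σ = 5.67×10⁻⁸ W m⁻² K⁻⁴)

T_eq ≈ 285 K

Energy balance: absorbed = emitted ⇒ πR²·S(1−A) = 4πR²·σT_eq⁴, so T_eq⁴ = S(1−A)/(4σ).
T_eq = [3250 × 0.46 / (4 × 5.67×10⁻⁸)]^(1/4) = (6.59×10⁹)^(1/4) = 285 K.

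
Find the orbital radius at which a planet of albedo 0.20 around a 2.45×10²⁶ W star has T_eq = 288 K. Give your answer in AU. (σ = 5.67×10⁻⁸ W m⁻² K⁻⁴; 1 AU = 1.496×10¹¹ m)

d ≈ 0.668 AU

From T_eq⁴ = L(1−A)/(16πσd²): d = √[L(1−A)/(16πσT_eq⁴)].
d = √[2.45×10²⁶ × 0.80 / (16π × 5.67×10⁻⁸ × (288)⁴)] = 1.00×10¹¹ m = 0.668 AU.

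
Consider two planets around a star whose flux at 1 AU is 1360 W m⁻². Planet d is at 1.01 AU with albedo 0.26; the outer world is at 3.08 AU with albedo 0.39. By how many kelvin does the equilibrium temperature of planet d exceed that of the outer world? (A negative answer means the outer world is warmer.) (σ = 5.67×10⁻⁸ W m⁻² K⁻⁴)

ΔT ≈ 116.7 K

T_eq = [S₀(1−A)/(4σd²)]^(1/4), so T ∝ (1−A)^(1/4) / √d.
T₁ = [1360×0.74/(4×5.67×10⁻⁸×1.01²)]^(1/4) = 256.82 K.
T₂ = [1360×0.61/(4×5.67×10⁻⁸×3.08²)]^(1/4) = 140.13 K.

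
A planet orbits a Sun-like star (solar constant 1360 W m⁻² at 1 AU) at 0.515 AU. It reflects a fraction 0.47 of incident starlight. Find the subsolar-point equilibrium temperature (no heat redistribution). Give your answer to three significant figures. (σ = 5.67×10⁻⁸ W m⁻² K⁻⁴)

Flux at 0.515 AU: S = 1360/0.515² = 5130 W m⁻².
At the subsolar point the surface absorbs S(1−A) and emits σT⁴ per unit area — no factor of 4, since only the local patch is in balance.
T = [5130 × 0.53 / 5.67×10⁻⁸]^(1/4) = (4.79×10¹⁰)^(1/4) = 468 K.

T_ss ≈ 468 K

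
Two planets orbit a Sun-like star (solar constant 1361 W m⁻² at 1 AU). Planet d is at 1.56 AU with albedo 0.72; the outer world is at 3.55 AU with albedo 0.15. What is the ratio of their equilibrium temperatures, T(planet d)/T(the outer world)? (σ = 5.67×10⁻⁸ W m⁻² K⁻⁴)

T₁/T₂ ≈ 1.143

T_eq = [S₀(1−A)/(4σd²)]^(1/4), so T ∝ (1−A)^(1/4) / √d.
T₁ = [1361×0.28/(4×5.67×10⁻⁸×1.56²)]^(1/4) = 162.10 K.
T₂ = [1361×0.85/(4×5.67×10⁻⁸×3.55²)]^(1/4) = 141.84 K.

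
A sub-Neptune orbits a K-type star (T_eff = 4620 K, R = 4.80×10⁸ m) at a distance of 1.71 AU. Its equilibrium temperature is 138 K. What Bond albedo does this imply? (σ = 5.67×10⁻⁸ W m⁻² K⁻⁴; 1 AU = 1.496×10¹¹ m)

d = 1.71 AU = 2.56×10¹¹ m.
L = 4πR_⋆²σT_⋆⁴ = 4π(4.80×10⁸)² × 5.67×10⁻⁸ × (4620)⁴ = 7.48×10²⁵ W.
S = L/(4πd²) = 90.9 W m⁻².
From T_eq⁴ = S(1−A)/(4σ): 1−A = 4σT_eq⁴/S.
1−A = 4 × 5.67×10⁻⁸ × (138)⁴ / 90.9 = 0.904.

A ≈ 0.10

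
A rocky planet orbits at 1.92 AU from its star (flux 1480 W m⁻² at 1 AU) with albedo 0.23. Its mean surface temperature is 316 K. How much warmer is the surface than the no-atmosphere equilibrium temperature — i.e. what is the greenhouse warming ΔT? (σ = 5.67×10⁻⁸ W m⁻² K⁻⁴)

S = 1480/1.92² = 401.5 W m⁻².
T_eq = [S(1−A)/(4σ)]^(1/4) = [401.5×0.77/(4×5.67×10⁻⁸)]^(1/4) = 192.1 K.
ΔT = T_surf − T_eq = 316 − 192.1.

ΔT ≈ 123.9 K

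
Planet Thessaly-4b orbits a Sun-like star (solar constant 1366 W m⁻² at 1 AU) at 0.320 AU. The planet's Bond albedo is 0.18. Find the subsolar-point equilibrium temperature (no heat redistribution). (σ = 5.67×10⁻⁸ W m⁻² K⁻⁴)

Flux at 0.320 AU: S = 1366/0.320² = 1.33×10⁴ W m⁻².
At the subsolar point the surface absorbs S(1−A) and emits σT⁴ per unit area — no factor of 4, since only the local patch is in balance.
T = [1.33×10⁴ × 0.82 / 5.67×10⁻⁸]^(1/4) = (1.93×10¹¹)^(1/4) = 663 K.

T_ss ≈ 663 K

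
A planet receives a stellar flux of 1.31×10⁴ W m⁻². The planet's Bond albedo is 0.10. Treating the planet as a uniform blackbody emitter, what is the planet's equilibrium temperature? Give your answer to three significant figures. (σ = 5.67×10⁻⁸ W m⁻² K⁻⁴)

T_eq ≈ 477 K

Energy balance: absorbed = emitted ⇒ πR²·S(1−A) = 4πR²·σT_eq⁴, so T_eq⁴ = S(1−A)/(4σ).
T_eq = [1.31×10⁴ × 0.90 / (4 × 5.67×10⁻⁸)]^(1/4) = (5.20×10¹⁰)^(1/4) = 477 K.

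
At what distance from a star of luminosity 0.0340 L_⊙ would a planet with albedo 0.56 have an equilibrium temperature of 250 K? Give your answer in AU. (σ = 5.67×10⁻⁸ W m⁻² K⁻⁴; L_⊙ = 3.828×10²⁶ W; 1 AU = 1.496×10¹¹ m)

L = 0.0340 × 3.828×10²⁶ = 1.30×10²⁵ W.
From T_eq⁴ = L(1−A)/(16πσd²): d = √[L(1−A)/(16πσT_eq⁴)].
d = √[1.30×10²⁵ × 0.44 / (16π × 5.67×10⁻⁸ × (250)⁴)] = 2.27×10¹⁰ m = 0.152 AU.

d ≈ 0.152 AU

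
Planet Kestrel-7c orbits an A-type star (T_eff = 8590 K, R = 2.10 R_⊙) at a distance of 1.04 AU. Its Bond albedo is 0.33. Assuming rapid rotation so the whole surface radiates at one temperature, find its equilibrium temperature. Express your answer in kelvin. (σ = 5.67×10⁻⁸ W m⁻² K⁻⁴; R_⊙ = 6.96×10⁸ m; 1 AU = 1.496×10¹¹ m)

T_eq ≈ 533 K

R_⋆ = 2.10 × 6.96×10⁸ = 1.46×10⁹ m.
d = 1.04 AU = 1.56×10¹¹ m.
L = 4πR_⋆²σT_⋆⁴ = 4π(1.46×10⁹)² × 5.67×10⁻⁸ × (8590)⁴ = 8.29×10²⁷ W.
S = L/(4πd²) = 2.72×10⁴ W m⁻².
Energy balance: absorbed = emitted ⇒ πR²·S(1−A) = 4πR²·σT_eq⁴, so T_eq⁴ = S(1−A)/(4σ).
T_eq = [2.72×10⁴ × 0.67 / (4 × 5.67×10⁻⁸)]^(1/4) = (8.05×10¹⁰)^(1/4) = 533 K.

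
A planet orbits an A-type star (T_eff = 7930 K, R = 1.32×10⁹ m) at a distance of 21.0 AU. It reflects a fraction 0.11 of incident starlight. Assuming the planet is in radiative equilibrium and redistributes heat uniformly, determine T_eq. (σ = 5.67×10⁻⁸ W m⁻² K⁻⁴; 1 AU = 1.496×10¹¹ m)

d = 21.0 AU = 3.14×10¹² m.
L = 4πR_⋆²σT_⋆⁴ = 4π(1.32×10⁹)² × 5.67×10⁻⁸ × (7930)⁴ = 4.91×10²⁷ W.
S = L/(4πd²) = 39.6 W m⁻².
Energy balance: absorbed = emitted ⇒ πR²·S(1−A) = 4πR²·σT_eq⁴, so T_eq⁴ = S(1−A)/(4σ).
T_eq = [39.6 × 0.89 / (4 × 5.67×10⁻⁸)]^(1/4) = (1.55×10⁸)^(1/4) = 112 K.

T_eq ≈ 112 K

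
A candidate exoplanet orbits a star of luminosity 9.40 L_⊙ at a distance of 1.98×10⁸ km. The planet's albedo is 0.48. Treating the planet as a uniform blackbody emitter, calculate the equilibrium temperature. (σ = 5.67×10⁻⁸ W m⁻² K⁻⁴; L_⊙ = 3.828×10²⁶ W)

T_eq ≈ 360 K

d = 1.98×10⁸ km = 1.98×10¹¹ m.
L = 9.40 × 3.828×10²⁶ = 3.60×10²⁷ W.
Flux: S = L/(4πd²) = 3.60×10²⁷/(4π×(1.98×10¹¹)²) = 7300 W m⁻².
Energy balance: absorbed = emitted ⇒ πR²·S(1−A) = 4πR²·σT_eq⁴, so T_eq⁴ = S(1−A)/(4σ).
T_eq = [7300 × 0.52 / (4 × 5.67×10⁻⁸)]^(1/4) = (1.67×10¹⁰)^(1/4) = 360 K.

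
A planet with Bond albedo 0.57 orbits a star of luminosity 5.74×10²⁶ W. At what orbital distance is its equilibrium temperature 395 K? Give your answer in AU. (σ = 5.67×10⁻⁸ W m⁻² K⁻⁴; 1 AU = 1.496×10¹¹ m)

d ≈ 0.399 AU

From T_eq⁴ = L(1−A)/(16πσd²): d = √[L(1−A)/(16πσT_eq⁴)].
d = √[5.74×10²⁶ × 0.43 / (16π × 5.67×10⁻⁸ × (395)⁴)] = 5.96×10¹⁰ m = 0.399 AU.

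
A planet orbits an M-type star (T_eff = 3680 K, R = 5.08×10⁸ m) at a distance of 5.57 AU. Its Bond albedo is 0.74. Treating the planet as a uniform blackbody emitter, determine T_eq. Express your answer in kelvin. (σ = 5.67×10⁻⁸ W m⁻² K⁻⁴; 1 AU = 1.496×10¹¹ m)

T_eq ≈ 45.9 K

d = 5.57 AU = 8.33×10¹¹ m.
L = 4πR_⋆²σT_⋆⁴ = 4π(5.08×10⁸)² × 5.67×10⁻⁸ × (3680)⁴ = 3.37×10²⁵ W.
S = L/(4πd²) = 3.86 W m⁻².
Energy balance: absorbed = emitted ⇒ πR²·S(1−A) = 4πR²·σT_eq⁴, so T_eq⁴ = S(1−A)/(4σ).
T_eq = [3.86 × 0.26 / (4 × 5.67×10⁻⁸)]^(1/4) = (4.43×10⁶)^(1/4) = 45.9 K.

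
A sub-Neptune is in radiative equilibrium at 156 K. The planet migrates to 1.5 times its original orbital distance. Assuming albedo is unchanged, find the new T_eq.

T_eq ≈ 127 K

T_eq ∝ L^(1/4) · d^(−1/2).
T′ = 156 / 1.5^(1/2) = 127 K.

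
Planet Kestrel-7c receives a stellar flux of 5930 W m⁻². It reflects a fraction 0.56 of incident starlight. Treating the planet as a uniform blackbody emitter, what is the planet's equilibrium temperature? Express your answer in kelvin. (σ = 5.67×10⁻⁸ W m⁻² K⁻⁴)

Energy balance: absorbed = emitted ⇒ πR²·S(1−A) = 4πR²·σT_eq⁴, so T_eq⁴ = S(1−A)/(4σ).
T_eq = [5930 × 0.44 / (4 × 5.67×10⁻⁸)]^(1/4) = (1.15×10¹⁰)^(1/4) = 328 K.

T_eq ≈ 328 K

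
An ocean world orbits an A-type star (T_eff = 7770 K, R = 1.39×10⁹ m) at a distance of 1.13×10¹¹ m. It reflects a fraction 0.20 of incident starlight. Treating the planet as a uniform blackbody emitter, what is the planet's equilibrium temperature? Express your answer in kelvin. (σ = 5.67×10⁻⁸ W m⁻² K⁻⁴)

T_eq ≈ 576 K

L = 4πR_⋆²σT_⋆⁴ = 4π(1.39×10⁹)² × 5.67×10⁻⁸ × (7770)⁴ = 5.02×10²⁷ W.
S = L/(4πd²) = 3.13×10⁴ W m⁻².
Energy balance: absorbed = emitted ⇒ πR²·S(1−A) = 4πR²·σT_eq⁴, so T_eq⁴ = S(1−A)/(4σ).
T_eq = [3.13×10⁴ × 0.80 / (4 × 5.67×10⁻⁸)]^(1/4) = (1.10×10¹¹)^(1/4) = 576 K.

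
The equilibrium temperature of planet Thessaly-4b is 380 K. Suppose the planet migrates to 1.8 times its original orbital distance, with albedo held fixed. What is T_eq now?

T_eq ∝ L^(1/4) · d^(−1/2).
T′ = 380 / 1.8^(1/2) = 283 K.

T_eq ≈ 283 K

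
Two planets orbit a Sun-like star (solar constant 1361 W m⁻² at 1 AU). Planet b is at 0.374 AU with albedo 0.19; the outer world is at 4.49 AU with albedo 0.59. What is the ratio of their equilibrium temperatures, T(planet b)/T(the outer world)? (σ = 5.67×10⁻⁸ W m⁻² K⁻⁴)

T_eq = [S₀(1−A)/(4σd²)]^(1/4), so T ∝ (1−A)^(1/4) / √d.
T₁ = [1361×0.81/(4×5.67×10⁻⁸×0.374²)]^(1/4) = 431.76 K.
T₂ = [1361×0.41/(4×5.67×10⁻⁸×4.49²)]^(1/4) = 105.11 K.

T₁/T₂ ≈ 4.108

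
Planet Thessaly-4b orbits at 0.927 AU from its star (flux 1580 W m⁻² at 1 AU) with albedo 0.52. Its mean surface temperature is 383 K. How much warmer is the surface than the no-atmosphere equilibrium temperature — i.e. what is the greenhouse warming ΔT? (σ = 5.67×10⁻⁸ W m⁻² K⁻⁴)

ΔT ≈ 133.2 K

S = 1580/0.927² = 1839 W m⁻².
T_eq = [S(1−A)/(4σ)]^(1/4) = [1839×0.48/(4×5.67×10⁻⁸)]^(1/4) = 249.8 K.
ΔT = T_surf − T_eq = 383 − 249.8.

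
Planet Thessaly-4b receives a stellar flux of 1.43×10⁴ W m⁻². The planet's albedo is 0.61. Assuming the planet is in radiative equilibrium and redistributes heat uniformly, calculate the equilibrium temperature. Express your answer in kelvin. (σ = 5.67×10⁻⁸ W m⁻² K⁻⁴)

Energy balance: absorbed = emitted ⇒ πR²·S(1−A) = 4πR²·σT_eq⁴, so T_eq⁴ = S(1−A)/(4σ).
T_eq = [1.43×10⁴ × 0.39 / (4 × 5.67×10⁻⁸)]^(1/4) = (2.46×10¹⁰)^(1/4) = 396 K.

T_eq ≈ 396 K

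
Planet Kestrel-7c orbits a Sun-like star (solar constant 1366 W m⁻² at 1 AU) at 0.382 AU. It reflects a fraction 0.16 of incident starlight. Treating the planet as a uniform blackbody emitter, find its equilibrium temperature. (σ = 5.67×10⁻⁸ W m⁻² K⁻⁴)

T_eq ≈ 432 K

Flux at 0.382 AU: S = 1366/0.382² = 9360 W m⁻².
Energy balance: absorbed = emitted ⇒ πR²·S(1−A) = 4πR²·σT_eq⁴, so T_eq⁴ = S(1−A)/(4σ).
T_eq = [9360 × 0.84 / (4 × 5.67×10⁻⁸)]^(1/4) = (3.47×10¹⁰)^(1/4) = 432 K.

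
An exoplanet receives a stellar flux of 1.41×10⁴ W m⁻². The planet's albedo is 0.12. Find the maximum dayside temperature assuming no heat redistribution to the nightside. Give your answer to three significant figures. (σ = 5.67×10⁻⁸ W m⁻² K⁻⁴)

T_ss ≈ 684 K

With no redistribution each surface element balances locally: S(1−A) = σT⁴.
T = [1.41×10⁴ × 0.88 / 5.67×10⁻⁸]^(1/4) = (2.19×10¹¹)^(1/4) = 684 K.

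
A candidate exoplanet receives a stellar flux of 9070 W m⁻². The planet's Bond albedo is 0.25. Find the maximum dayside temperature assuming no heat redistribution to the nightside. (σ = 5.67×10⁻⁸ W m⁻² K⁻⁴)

T_ss ≈ 589 K

With no redistribution each surface element balances locally: S(1−A) = σT⁴.
T = [9070 × 0.75 / 5.67×10⁻⁸]^(1/4) = (1.20×10¹¹)^(1/4) = 589 K.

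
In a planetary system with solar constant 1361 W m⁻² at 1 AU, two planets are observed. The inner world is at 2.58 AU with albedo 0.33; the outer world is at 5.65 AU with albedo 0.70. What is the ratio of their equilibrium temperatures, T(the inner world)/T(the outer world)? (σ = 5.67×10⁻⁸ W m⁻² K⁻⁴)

T₁/T₂ ≈ 1.809

T_eq = [S₀(1−A)/(4σd²)]^(1/4), so T ∝ (1−A)^(1/4) / √d.
T₁ = [1361×0.67/(4×5.67×10⁻⁸×2.58²)]^(1/4) = 156.77 K.
T₂ = [1361×0.30/(4×5.67×10⁻⁸×5.65²)]^(1/4) = 86.66 K.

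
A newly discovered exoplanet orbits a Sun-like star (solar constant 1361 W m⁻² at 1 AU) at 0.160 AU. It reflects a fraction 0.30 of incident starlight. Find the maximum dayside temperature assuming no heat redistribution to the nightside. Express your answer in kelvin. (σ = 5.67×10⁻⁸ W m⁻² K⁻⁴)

T_ss ≈ 900 K

Flux at 0.160 AU: S = 1361/0.160² = 5.32×10⁴ W m⁻².
With no redistribution each surface element balances locally: S(1−A) = σT⁴.
T = [5.32×10⁴ × 0.70 / 5.67×10⁻⁸]^(1/4) = (6.56×10¹¹)^(1/4) = 900 K.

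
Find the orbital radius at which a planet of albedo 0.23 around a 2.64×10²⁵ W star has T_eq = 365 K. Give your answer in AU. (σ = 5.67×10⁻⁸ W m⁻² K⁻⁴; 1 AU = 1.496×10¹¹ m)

From T_eq⁴ = L(1−A)/(16πσd²): d = √[L(1−A)/(16πσT_eq⁴)].
d = √[2.64×10²⁵ × 0.77 / (16π × 5.67×10⁻⁸ × (365)⁴)] = 2.00×10¹⁰ m = 0.134 AU.

d ≈ 0.134 AU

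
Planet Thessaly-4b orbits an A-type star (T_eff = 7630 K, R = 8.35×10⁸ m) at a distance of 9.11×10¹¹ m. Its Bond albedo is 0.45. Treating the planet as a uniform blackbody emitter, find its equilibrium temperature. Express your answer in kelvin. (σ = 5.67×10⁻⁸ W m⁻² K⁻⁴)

L = 4πR_⋆²σT_⋆⁴ = 4π(8.35×10⁸)² × 5.67×10⁻⁸ × (7630)⁴ = 1.68×10²⁷ W.
S = L/(4πd²) = 161 W m⁻².
Energy balance: absorbed = emitted ⇒ πR²·S(1−A) = 4πR²·σT_eq⁴, so T_eq⁴ = S(1−A)/(4σ).
T_eq = [161 × 0.55 / (4 × 5.67×10⁻⁸)]^(1/4) = (3.92×10⁸)^(1/4) = 141 K.

T_eq ≈ 141 K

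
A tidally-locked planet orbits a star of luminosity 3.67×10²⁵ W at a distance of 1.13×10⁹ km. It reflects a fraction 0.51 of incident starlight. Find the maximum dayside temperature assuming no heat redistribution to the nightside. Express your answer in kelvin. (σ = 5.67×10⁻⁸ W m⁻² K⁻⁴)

d = 1.13×10⁹ km = 1.13×10¹² m.
Flux: S = L/(4πd²) = 3.67×10²⁵/(4π×(1.13×10¹²)²) = 2.29 W m⁻².
With no redistribution each surface element balances locally: S(1−A) = σT⁴.
T = [2.29 × 0.49 / 5.67×10⁻⁸]^(1/4) = (1.98×10⁷)^(1/4) = 66.7 K.

T_ss ≈ 66.7 K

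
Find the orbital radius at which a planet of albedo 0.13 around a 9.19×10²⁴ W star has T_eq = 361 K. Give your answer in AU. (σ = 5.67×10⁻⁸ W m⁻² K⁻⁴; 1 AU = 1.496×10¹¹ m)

From T_eq⁴ = L(1−A)/(16πσd²): d = √[L(1−A)/(16πσT_eq⁴)].
d = √[9.19×10²⁴ × 0.87 / (16π × 5.67×10⁻⁸ × (361)⁴)] = 1.29×10¹⁰ m = 0.0859 AU.

d ≈ 0.0859 AU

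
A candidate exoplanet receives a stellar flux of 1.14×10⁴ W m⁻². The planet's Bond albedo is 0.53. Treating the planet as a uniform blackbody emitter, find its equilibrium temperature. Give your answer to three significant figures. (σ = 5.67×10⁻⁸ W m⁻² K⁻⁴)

Energy balance: absorbed = emitted ⇒ πR²·S(1−A) = 4πR²·σT_eq⁴, so T_eq⁴ = S(1−A)/(4σ).
T_eq = [1.14×10⁴ × 0.47 / (4 × 5.67×10⁻⁸)]^(1/4) = (2.36×10¹⁰)^(1/4) = 392 K.

T_eq ≈ 392 K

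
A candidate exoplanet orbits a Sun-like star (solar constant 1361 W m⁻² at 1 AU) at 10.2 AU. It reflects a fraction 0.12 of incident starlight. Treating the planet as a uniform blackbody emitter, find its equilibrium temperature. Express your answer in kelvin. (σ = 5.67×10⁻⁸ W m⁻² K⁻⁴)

Flux at 10.2 AU: S = 1361/10.2² = 13.1 W m⁻².
Energy balance: absorbed = emitted ⇒ πR²·S(1−A) = 4πR²·σT_eq⁴, so T_eq⁴ = S(1−A)/(4σ).
T_eq = [13.1 × 0.88 / (4 × 5.67×10⁻⁸)]^(1/4) = (5.08×10⁷)^(1/4) = 84.4 K.

T_eq ≈ 84.4 K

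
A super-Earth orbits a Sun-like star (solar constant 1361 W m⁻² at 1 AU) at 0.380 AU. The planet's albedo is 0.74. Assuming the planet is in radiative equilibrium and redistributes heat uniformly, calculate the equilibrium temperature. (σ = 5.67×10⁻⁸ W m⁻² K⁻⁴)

Flux at 0.380 AU: S = 1361/0.380² = 9430 W m⁻².
Energy balance: absorbed = emitted ⇒ πR²·S(1−A) = 4πR²·σT_eq⁴, so T_eq⁴ = S(1−A)/(4σ).
T_eq = [9430 × 0.26 / (4 × 5.67×10⁻⁸)]^(1/4) = (1.08×10¹⁰)^(1/4) = 322 K.

T_eq ≈ 322 K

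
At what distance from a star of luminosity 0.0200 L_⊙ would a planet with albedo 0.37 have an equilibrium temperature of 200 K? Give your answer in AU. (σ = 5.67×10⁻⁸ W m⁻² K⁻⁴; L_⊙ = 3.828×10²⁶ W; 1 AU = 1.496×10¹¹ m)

d ≈ 0.217 AU

L = 0.0200 × 3.828×10²⁶ = 7.66×10²⁴ W.
From T_eq⁴ = L(1−A)/(16πσd²): d = √[L(1−A)/(16πσT_eq⁴)].
d = √[7.66×10²⁴ × 0.63 / (16π × 5.67×10⁻⁸ × (200)⁴)] = 3.25×10¹⁰ m = 0.217 AU.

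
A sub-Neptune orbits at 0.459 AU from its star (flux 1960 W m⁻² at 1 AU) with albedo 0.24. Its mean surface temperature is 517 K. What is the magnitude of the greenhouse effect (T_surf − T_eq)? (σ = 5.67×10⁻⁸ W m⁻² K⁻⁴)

S = 1960/0.459² = 9303 W m⁻².
T_eq = [S(1−A)/(4σ)]^(1/4) = [9303×0.76/(4×5.67×10⁻⁸)]^(1/4) = 420.2 K.
ΔT = T_surf − T_eq = 517 − 420.2.

ΔT ≈ 96.8 K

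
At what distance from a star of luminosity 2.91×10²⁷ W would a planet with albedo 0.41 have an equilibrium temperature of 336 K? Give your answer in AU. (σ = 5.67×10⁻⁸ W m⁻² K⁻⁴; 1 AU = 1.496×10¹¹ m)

d ≈ 1.45 AU

From T_eq⁴ = L(1−A)/(16πσd²): d = √[L(1−A)/(16πσT_eq⁴)].
d = √[2.91×10²⁷ × 0.59 / (16π × 5.67×10⁻⁸ × (336)⁴)] = 2.17×10¹¹ m = 1.45 AU.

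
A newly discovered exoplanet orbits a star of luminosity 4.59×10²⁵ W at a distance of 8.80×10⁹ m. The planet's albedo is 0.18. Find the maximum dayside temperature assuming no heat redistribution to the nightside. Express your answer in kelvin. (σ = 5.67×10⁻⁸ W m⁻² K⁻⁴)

Flux: S = L/(4πd²) = 4.59×10²⁵/(4π×(8.80×10⁹)²) = 4.72×10⁴ W m⁻².
With no redistribution each surface element balances locally: S(1−A) = σT⁴.
T = [4.72×10⁴ × 0.82 / 5.67×10⁻⁸]^(1/4) = (6.82×10¹¹)^(1/4) = 909 K.

T_ss ≈ 909 K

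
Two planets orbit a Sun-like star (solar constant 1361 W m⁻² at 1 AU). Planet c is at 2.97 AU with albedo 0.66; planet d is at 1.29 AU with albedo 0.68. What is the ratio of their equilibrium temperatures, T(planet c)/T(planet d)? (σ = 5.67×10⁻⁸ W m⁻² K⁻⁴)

T_eq = [S₀(1−A)/(4σd²)]^(1/4), so T ∝ (1−A)^(1/4) / √d.
T₁ = [1361×0.34/(4×5.67×10⁻⁸×2.97²)]^(1/4) = 123.32 K.
T₂ = [1361×0.32/(4×5.67×10⁻⁸×1.29²)]^(1/4) = 184.31 K.

T₁/T₂ ≈ 0.669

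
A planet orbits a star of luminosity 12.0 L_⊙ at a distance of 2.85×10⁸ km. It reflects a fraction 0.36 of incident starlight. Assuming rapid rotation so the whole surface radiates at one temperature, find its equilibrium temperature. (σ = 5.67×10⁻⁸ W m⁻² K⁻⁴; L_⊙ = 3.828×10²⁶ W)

T_eq ≈ 336 K

d = 2.85×10⁸ km = 2.85×10¹¹ m.
L = 12.0 × 3.828×10²⁶ = 4.59×10²⁷ W.
Flux: S = L/(4πd²) = 4.59×10²⁷/(4π×(2.85×10¹¹)²) = 4500 W m⁻².
Energy balance: absorbed = emitted ⇒ πR²·S(1−A) = 4πR²·σT_eq⁴, so T_eq⁴ = S(1−A)/(4σ).
T_eq = [4500 × 0.64 / (4 × 5.67×10⁻⁸)]^(1/4) = (1.27×10¹⁰)^(1/4) = 336 K.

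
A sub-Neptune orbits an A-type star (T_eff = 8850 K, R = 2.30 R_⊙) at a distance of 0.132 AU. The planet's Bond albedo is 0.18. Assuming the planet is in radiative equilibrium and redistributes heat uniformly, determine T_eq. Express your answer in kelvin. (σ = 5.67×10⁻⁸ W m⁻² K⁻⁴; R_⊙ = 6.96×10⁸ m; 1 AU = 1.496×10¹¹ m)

T_eq ≈ 1700 K

R_⋆ = 2.30 × 6.96×10⁸ = 1.60×10⁹ m.
d = 0.132 AU = 1.97×10¹⁰ m.
L = 4πR_⋆²σT_⋆⁴ = 4π(1.60×10⁹)² × 5.67×10⁻⁸ × (8850)⁴ = 1.12×10²⁸ W.
S = L/(4πd²) = 2.29×10⁶ W m⁻².
Energy balance: absorbed = emitted ⇒ πR²·S(1−A) = 4πR²·σT_eq⁴, so T_eq⁴ = S(1−A)/(4σ).
T_eq = [2.29×10⁶ × 0.82 / (4 × 5.67×10⁻⁸)]^(1/4) = (8.26×10¹²)^(1/4) = 1700 K.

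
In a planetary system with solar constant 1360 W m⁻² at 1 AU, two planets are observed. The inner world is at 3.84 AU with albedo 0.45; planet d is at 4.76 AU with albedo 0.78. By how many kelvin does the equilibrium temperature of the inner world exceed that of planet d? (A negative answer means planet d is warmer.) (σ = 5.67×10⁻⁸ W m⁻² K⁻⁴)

ΔT ≈ 34.9 K

T_eq = [S₀(1−A)/(4σd²)]^(1/4), so T ∝ (1−A)^(1/4) / √d.
T₁ = [1360×0.55/(4×5.67×10⁻⁸×3.84²)]^(1/4) = 122.29 K.
T₂ = [1360×0.22/(4×5.67×10⁻⁸×4.76²)]^(1/4) = 87.35 K.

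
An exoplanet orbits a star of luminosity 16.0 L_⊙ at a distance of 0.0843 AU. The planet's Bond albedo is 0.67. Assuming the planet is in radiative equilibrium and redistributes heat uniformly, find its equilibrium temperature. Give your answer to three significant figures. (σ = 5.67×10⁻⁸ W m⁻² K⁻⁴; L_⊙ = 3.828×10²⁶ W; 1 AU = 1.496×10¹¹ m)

d = 0.0843 AU = 1.26×10¹⁰ m.
L = 16.0 × 3.828×10²⁶ = 6.12×10²⁷ W.
Flux: S = L/(4πd²) = 6.12×10²⁷/(4π×(1.26×10¹⁰)²) = 3.06×10⁶ W m⁻².
Energy balance: absorbed = emitted ⇒ πR²·S(1−A) = 4πR²·σT_eq⁴, so T_eq⁴ = S(1−A)/(4σ).
T_eq = [3.06×10⁶ × 0.33 / (4 × 5.67×10⁻⁸)]^(1/4) = (4.46×10¹²)^(1/4) = 1450 K.

T_eq ≈ 1450 K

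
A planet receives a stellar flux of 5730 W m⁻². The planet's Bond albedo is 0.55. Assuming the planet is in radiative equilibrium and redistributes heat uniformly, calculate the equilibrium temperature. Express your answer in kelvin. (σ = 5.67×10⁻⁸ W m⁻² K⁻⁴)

Energy balance: absorbed = emitted ⇒ πR²·S(1−A) = 4πR²·σT_eq⁴, so T_eq⁴ = S(1−A)/(4σ).
T_eq = [5730 × 0.45 / (4 × 5.67×10⁻⁸)]^(1/4) = (1.14×10¹⁰)^(1/4) = 327 K.

T_eq ≈ 327 K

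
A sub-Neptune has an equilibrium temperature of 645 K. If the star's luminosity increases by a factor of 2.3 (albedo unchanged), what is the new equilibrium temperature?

T_eq ≈ 794 K

T_eq ∝ L^(1/4) · d^(−1/2).
T′ = 645 × 2.3^(1/4) = 794 K.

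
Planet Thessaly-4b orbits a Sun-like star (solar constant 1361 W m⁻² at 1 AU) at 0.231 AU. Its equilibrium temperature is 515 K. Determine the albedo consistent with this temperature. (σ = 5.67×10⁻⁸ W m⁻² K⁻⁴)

A ≈ 0.37

Flux at 0.231 AU: S = 1361/0.231² = 2.55×10⁴ W m⁻².
From T_eq⁴ = S(1−A)/(4σ): 1−A = 4σT_eq⁴/S.
1−A = 4 × 5.67×10⁻⁸ × (515)⁴ / 2.55×10⁴ = 0.626.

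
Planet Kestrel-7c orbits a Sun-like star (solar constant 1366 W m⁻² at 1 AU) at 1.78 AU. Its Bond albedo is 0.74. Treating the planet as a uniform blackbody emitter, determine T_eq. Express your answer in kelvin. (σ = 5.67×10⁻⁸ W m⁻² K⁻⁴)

Flux at 1.78 AU: S = 1366/1.78² = 431 W m⁻².
Energy balance: absorbed = emitted ⇒ πR²·S(1−A) = 4πR²·σT_eq⁴, so T_eq⁴ = S(1−A)/(4σ).
T_eq = [431 × 0.26 / (4 × 5.67×10⁻⁸)]^(1/4) = (4.94×10⁸)^(1/4) = 149 K.

T_eq ≈ 149 K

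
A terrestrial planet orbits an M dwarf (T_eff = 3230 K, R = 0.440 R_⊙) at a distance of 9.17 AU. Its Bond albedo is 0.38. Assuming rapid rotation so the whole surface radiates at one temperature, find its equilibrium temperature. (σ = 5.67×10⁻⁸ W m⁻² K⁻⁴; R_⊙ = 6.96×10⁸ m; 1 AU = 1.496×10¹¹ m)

T_eq ≈ 30.3 K

R_⋆ = 0.440 × 6.96×10⁸ = 3.06×10⁸ m.
d = 9.17 AU = 1.37×10¹² m.
L = 4πR_⋆²σT_⋆⁴ = 4π(3.06×10⁸)² × 5.67×10⁻⁸ × (3230)⁴ = 7.27×10²⁴ W.
S = L/(4πd²) = 0.308 W m⁻².
Energy balance: absorbed = emitted ⇒ πR²·S(1−A) = 4πR²·σT_eq⁴, so T_eq⁴ = S(1−A)/(4σ).
T_eq = [0.308 × 0.62 / (4 × 5.67×10⁻⁸)]^(1/4) = (8.41×10⁵)^(1/4) = 30.3 K.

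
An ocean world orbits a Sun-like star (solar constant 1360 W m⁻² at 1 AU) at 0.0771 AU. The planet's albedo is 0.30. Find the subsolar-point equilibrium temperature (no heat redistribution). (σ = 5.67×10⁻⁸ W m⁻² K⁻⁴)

T_ss ≈ 1300 K

Flux at 0.0771 AU: S = 1360/0.0771² = 2.29×10⁵ W m⁻².
At the subsolar point the surface absorbs S(1−A) and emits σT⁴ per unit area — no factor of 4, since only the local patch is in balance.
T = [2.29×10⁵ × 0.70 / 5.67×10⁻⁸]^(1/4) = (2.82×10¹²)^(1/4) = 1300 K.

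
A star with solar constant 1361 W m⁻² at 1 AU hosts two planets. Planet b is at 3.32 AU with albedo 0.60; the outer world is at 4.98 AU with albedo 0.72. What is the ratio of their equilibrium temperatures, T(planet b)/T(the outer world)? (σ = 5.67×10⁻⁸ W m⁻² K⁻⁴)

T_eq = [S₀(1−A)/(4σd²)]^(1/4), so T ∝ (1−A)^(1/4) / √d.
T₁ = [1361×0.40/(4×5.67×10⁻⁸×3.32²)]^(1/4) = 121.48 K.
T₂ = [1361×0.28/(4×5.67×10⁻⁸×4.98²)]^(1/4) = 90.73 K.

T₁/T₂ ≈ 1.339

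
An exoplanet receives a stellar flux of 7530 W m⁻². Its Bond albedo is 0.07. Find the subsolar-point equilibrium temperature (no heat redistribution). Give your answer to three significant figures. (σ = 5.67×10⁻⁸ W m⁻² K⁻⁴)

At the subsolar point the surface absorbs S(1−A) and emits σT⁴ per unit area — no factor of 4, since only the local patch is in balance.
T = [7530 × 0.93 / 5.67×10⁻⁸]^(1/4) = (1.24×10¹¹)^(1/4) = 593 K.

T_ss ≈ 593 K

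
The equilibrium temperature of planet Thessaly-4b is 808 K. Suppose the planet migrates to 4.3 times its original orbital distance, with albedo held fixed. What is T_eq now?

T_eq ≈ 390 K

T_eq ∝ L^(1/4) · d^(−1/2).
T′ = 808 / 4.3^(1/2) = 390 K.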